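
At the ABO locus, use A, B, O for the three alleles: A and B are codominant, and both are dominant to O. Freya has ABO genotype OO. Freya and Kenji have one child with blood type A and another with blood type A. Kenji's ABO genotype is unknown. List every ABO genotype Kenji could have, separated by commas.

AA, AB, AO

For each candidate genotype of Kenji, check whether crossing it with OO can produce every observed child phenotype.
  AA → possible child types {A} ✓
  AB → possible child types {A, B} ✓
  AO → possible child types {O, A} ✓
  BB → possible child types {B} ✗
  BO → possible child types {O, B} ✗
  OO → possible child types {O} ✗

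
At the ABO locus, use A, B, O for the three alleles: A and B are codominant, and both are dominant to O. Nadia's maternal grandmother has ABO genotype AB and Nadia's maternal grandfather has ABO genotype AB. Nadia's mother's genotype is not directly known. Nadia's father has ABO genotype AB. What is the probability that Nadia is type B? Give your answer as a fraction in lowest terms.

1/4

Nadia's mother's ABO genotype from AB × AB: 1/4 AA, 1/2 AB, 1/4 BB.
Crossing each possibility with the father AB and summing P(type B): 1/4·0 + 1/2·1/4 + 1/4·1/2 = 1/4.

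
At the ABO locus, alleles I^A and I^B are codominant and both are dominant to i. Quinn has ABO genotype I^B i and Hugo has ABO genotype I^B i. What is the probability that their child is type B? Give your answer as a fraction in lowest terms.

ABO cross I^B i × I^B i → offspring phenotypes: 1/4 O, 3/4 B.
So P(type B) = 3/4.

3/4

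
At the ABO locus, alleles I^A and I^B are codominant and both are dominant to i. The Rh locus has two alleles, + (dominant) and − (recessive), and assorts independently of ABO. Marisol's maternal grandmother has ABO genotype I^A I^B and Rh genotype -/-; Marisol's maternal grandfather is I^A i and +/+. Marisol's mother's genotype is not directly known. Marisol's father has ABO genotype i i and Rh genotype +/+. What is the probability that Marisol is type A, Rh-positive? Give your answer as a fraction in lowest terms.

Marisol's mother's ABO genotype from I^A I^B × I^A i: 1/4 I^A I^A, 1/4 I^A I^B, 1/4 I^A i, 1/4 I^B i.
Crossing each possibility with the father i i and summing P(type A): 1/4·1 + 1/4·1/2 + 1/4·1/2 + 1/4·0 = 1/2.
Similarly for Rh via the mother's Rh distribution: P(Rh+) = 1.
Independent loci: 1/2 × 1 = 1/2.

1/2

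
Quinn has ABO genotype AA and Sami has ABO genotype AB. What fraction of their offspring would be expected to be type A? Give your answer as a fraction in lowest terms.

1/2

ABO cross AA × AB → offspring phenotypes: 1/2 A, 1/2 AB.
So P(type A) = 1/2.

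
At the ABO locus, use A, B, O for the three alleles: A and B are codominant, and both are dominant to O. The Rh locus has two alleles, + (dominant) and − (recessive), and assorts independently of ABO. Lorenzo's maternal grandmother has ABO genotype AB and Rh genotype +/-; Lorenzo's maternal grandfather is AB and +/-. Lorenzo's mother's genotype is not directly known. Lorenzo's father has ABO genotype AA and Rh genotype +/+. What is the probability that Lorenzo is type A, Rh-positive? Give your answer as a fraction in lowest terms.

1/2

Lorenzo's mother's ABO genotype from AB × AB: 1/4 AA, 1/2 AB, 1/4 BB.
Crossing each possibility with the father AA and summing P(type A): 1/4·1 + 1/2·1/2 + 1/4·0 = 1/2.
Similarly for Rh via the mother's Rh distribution: P(Rh+) = 1.
Independent loci: 1/2 × 1 = 1/2.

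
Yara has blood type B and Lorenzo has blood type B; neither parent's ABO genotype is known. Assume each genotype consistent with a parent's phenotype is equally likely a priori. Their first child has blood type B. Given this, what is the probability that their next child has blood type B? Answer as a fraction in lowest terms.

19/20

Possible genotypes: Yara ∈ {I^B I^B, I^B i}; Lorenzo ∈ {I^B I^B, I^B i}.
Weight each parental genotype pair by prior × P(type-B child):
  I^B I^B × I^B I^B: posterior weight 4/15; P(next child type B) = 1.
  I^B I^B × I^B i: posterior weight 4/15; P(next child type B) = 1.
  I^B i × I^B I^B: posterior weight 4/15; P(next child type B) = 1.
  I^B i × I^B i: posterior weight 1/5; P(next child type B) = 3/4.
Weighted sum = 19/20.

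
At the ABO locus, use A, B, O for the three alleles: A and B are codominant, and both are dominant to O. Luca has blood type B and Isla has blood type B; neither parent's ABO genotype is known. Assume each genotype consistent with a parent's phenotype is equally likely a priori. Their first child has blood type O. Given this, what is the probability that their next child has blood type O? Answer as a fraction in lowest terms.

1/4

Possible genotypes: Luca ∈ {BB, BO}; Isla ∈ {BB, BO}.
Weight each parental genotype pair by prior × P(type-O child):
  BO × BO: posterior weight 1; P(next child type O) = 1/4.
Weighted sum = 1/4.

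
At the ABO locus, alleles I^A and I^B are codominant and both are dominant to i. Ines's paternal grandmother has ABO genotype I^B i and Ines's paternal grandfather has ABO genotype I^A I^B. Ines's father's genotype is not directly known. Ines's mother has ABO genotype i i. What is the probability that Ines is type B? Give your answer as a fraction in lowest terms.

1/2

Ines's father's ABO genotype from I^B i × I^A I^B: 1/4 I^A I^B, 1/4 I^A i, 1/4 I^B I^B, 1/4 I^B i.
Crossing each possibility with the mother i i and summing P(type B): 1/4·1/2 + 1/4·0 + 1/4·1 + 1/4·1/2 = 1/2.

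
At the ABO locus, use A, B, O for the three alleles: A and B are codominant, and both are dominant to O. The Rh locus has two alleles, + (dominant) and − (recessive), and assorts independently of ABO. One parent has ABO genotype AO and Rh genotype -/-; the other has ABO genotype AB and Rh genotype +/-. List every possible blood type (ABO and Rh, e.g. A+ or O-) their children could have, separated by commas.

A+, A-, B+, B-, AB+, AB-

Gametes from AO × AB give offspring ABO genotypes AA, AB, AO, BO, i.e. phenotypes A, B, AB.
Rh cross -/- × +/- → phenotypes Rh+, Rh-.
Combining independently: A+, A-, B+, B-, AB+, AB-.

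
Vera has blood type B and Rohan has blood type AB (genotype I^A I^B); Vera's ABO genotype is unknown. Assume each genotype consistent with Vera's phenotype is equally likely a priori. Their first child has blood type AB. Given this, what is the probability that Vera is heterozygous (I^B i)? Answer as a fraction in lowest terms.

Possible genotypes: Vera ∈ {I^B I^B, I^B i}; Rohan ∈ {I^A I^B}.
Weight each parental genotype pair by prior × P(type-AB child):
  I^B I^B × I^A I^B: posterior weight 2/3.
  I^B i × I^A I^B: posterior weight 1/3.
Sum the posterior weight over pairs where Vera is I^B i: 1/3.

1/3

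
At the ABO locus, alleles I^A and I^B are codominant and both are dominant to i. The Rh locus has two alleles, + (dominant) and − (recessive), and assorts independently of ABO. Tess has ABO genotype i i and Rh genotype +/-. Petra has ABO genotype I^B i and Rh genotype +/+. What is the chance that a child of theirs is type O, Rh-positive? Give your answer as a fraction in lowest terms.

ABO cross i i × I^B i → offspring phenotypes: 1/2 O, 1/2 B.
Rh cross +/- × +/+ → 1 Rh+.
Independent loci: P(type O, Rh-positive) = 1/2 × 1 = 1/2.

1/2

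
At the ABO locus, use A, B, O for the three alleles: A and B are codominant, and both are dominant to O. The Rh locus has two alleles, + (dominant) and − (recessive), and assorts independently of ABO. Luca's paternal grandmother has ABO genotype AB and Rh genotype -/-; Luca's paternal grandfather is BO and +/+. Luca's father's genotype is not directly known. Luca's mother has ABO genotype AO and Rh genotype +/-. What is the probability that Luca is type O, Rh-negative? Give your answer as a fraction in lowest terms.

Luca's father's ABO genotype from AB × BO: 1/4 AB, 1/4 AO, 1/4 BB, 1/4 BO.
Crossing each possibility with the mother AO and summing P(type O): 1/4·0 + 1/4·1/4 + 1/4·0 + 1/4·1/4 = 1/8.
Similarly for Rh via the father's Rh distribution: P(Rh-) = 1/4.
Independent loci: 1/8 × 1/4 = 1/32.

1/32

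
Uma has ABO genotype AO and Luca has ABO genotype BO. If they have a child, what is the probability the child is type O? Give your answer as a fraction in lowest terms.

1/4

ABO cross AO × BO → offspring phenotypes: 1/4 O, 1/4 A, 1/4 B, 1/4 AB.
So P(type O) = 1/4.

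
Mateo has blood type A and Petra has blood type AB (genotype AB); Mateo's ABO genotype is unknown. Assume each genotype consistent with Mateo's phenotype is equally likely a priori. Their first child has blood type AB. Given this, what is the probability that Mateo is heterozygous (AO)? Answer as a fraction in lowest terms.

1/3

Possible genotypes: Mateo ∈ {AA, AO}; Petra ∈ {AB}.
Weight each parental genotype pair by prior × P(type-AB child):
  AA × AB: posterior weight 2/3.
  AO × AB: posterior weight 1/3.
Sum the posterior weight over pairs where Mateo is AO: 1/3.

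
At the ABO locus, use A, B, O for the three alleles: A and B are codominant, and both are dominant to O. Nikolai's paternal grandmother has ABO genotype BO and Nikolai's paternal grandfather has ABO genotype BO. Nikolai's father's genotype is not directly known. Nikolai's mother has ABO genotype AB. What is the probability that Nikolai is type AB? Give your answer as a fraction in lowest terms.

1/4

Nikolai's father's ABO genotype from BO × BO: 1/4 BB, 1/2 BO, 1/4 OO.
Crossing each possibility with the mother AB and summing P(type AB): 1/4·1/2 + 1/2·1/4 + 1/4·0 = 1/4.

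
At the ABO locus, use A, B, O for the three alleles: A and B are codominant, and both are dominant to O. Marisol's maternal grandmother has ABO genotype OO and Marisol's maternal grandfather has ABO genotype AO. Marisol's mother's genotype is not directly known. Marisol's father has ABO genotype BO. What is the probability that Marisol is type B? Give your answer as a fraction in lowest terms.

Marisol's mother's ABO genotype from OO × AO: 1/2 AO, 1/2 OO.
Crossing each possibility with the father BO and summing P(type B): 1/2·1/4 + 1/2·1/2 = 3/8.

3/8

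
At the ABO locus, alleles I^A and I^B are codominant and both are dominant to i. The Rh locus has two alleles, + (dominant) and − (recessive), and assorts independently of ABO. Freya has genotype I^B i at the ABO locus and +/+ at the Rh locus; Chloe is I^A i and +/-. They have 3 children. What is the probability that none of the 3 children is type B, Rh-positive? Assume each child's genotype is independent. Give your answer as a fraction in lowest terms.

27/64

ABO cross I^B i × I^A i → 1/4 O, 1/4 A, 1/4 B, 1/4 AB.
Rh cross +/+ × +/- → 1 Rh+; so P(type B, Rh-positive) = 1/4 × 1 = 1/4 per child.
P(not type B, Rh-positive) = 3/4 for one child; (3/4)^3 = 27/64.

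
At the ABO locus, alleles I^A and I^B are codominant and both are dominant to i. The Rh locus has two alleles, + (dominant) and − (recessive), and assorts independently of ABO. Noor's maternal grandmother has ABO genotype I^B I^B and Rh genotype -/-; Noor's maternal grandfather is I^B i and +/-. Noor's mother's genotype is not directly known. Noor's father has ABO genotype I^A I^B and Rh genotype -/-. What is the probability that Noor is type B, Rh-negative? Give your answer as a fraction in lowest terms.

3/8

Noor's mother's ABO genotype from I^B I^B × I^B i: 1/2 I^B I^B, 1/2 I^B i.
Crossing each possibility with the father I^A I^B and summing P(type B): 1/2·1/2 + 1/2·1/2 = 1/2.
Similarly for Rh via the mother's Rh distribution: P(Rh-) = 3/4.
Independent loci: 1/2 × 3/4 = 3/8.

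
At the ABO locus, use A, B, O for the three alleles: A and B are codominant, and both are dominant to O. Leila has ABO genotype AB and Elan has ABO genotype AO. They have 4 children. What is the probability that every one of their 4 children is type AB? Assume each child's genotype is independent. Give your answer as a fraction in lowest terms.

1/256

ABO cross AB × AO → 1/2 A, 1/4 B, 1/4 AB.
So P(type AB) = 1/4 per child.
All 4 independent: (1/4)^4 = 1/256.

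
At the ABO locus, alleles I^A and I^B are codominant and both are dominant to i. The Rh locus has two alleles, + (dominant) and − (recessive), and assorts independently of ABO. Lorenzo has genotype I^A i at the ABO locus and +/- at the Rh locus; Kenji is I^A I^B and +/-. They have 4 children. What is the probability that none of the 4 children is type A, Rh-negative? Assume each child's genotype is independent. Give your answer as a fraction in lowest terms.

2401/4096

ABO cross I^A i × I^A I^B → 1/2 A, 1/4 B, 1/4 AB.
Rh cross +/- × +/- → 3/4 Rh+, 1/4 Rh-; so P(type A, Rh-negative) = 1/2 × 1/4 = 1/8 per child.
P(not type A, Rh-negative) = 7/8 for one child; (7/8)^4 = 2401/4096.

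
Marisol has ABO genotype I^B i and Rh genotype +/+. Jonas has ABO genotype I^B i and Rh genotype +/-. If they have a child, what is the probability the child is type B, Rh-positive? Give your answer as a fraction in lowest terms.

ABO cross I^B i × I^B i → offspring phenotypes: 1/4 O, 3/4 B.
Rh cross +/+ × +/- → 1 Rh+.
Independent loci: P(type B, Rh-positive) = 3/4 × 1 = 3/4.

3/4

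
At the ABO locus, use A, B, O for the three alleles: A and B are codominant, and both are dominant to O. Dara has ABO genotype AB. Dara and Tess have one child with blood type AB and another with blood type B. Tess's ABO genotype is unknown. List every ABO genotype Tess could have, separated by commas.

AB, AO, BB, BO

For each candidate genotype of Tess, check whether crossing it with AB can produce every observed child phenotype.
  AA → possible child types {A, AB} ✗
  AB → possible child types {A, B, AB} ✓
  AO → possible child types {A, B, AB} ✓
  BB → possible child types {B, AB} ✓
  BO → possible child types {A, B, AB} ✓
  OO → possible child types {A, B} ✗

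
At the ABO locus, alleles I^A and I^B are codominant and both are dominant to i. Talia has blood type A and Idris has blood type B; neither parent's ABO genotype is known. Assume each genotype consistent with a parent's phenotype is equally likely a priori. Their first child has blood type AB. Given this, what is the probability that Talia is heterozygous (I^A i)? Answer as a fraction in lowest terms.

1/3

Possible genotypes: Talia ∈ {I^A I^A, I^A i}; Idris ∈ {I^B I^B, I^B i}.
Weight each parental genotype pair by prior × P(type-AB child):
  I^A I^A × I^B I^B: posterior weight 4/9.
  I^A I^A × I^B i: posterior weight 2/9.
  I^A i × I^B I^B: posterior weight 2/9.
  I^A i × I^B i: posterior weight 1/9.
Sum the posterior weight over pairs where Talia is I^A i: 1/3.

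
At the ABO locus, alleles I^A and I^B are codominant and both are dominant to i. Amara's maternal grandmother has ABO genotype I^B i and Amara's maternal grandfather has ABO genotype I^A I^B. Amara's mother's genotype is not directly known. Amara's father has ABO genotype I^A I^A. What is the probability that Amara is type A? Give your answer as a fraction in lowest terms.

1/2

Amara's mother's ABO genotype from I^B i × I^A I^B: 1/4 I^A I^B, 1/4 I^A i, 1/4 I^B I^B, 1/4 I^B i.
Crossing each possibility with the father I^A I^A and summing P(type A): 1/4·1/2 + 1/4·1 + 1/4·0 + 1/4·1/2 = 1/2.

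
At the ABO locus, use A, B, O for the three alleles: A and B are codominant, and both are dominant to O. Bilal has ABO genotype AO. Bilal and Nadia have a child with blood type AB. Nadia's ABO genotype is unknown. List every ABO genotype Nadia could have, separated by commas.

For each candidate genotype of Nadia, check whether crossing it with AO can produce every observed child phenotype.
  AA → possible child types {A} ✗
  AB → possible child types {A, B, AB} ✓
  AO → possible child types {O, A} ✗
  BB → possible child types {B, AB} ✓
  BO → possible child types {O, A, B, AB} ✓
  OO → possible child types {O, A} ✗

AB, BB, BO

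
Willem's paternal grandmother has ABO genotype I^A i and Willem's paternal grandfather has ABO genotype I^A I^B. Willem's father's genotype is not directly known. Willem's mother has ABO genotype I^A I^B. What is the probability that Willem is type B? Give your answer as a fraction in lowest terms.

1/4

Willem's father's ABO genotype from I^A i × I^A I^B: 1/4 I^A I^A, 1/4 I^A I^B, 1/4 I^A i, 1/4 I^B i.
Crossing each possibility with the mother I^A I^B and summing P(type B): 1/4·0 + 1/4·1/4 + 1/4·1/4 + 1/4·1/2 = 1/4.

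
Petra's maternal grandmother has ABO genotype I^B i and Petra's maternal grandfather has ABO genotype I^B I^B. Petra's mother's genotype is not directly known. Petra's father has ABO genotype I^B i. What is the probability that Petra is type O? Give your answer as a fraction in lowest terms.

1/8

Petra's mother's ABO genotype from I^B i × I^B I^B: 1/2 I^B I^B, 1/2 I^B i.
Crossing each possibility with the father I^B i and summing P(type O): 1/2·0 + 1/2·1/4 = 1/8.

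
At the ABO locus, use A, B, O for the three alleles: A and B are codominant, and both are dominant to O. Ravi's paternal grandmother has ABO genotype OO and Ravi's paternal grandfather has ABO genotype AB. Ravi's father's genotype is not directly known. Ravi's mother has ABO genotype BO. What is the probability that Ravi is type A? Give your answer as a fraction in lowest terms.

Ravi's father's ABO genotype from OO × AB: 1/2 AO, 1/2 BO.
Crossing each possibility with the mother BO and summing P(type A): 1/2·1/4 + 1/2·0 = 1/8.

1/8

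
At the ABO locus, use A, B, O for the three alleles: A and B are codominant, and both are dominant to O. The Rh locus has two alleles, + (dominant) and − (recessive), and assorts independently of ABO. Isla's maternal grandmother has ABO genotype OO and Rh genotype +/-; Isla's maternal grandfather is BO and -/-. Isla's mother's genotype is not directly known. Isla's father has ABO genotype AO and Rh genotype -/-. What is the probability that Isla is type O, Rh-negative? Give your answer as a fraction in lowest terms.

Isla's mother's ABO genotype from OO × BO: 1/2 BO, 1/2 OO.
Crossing each possibility with the father AO and summing P(type O): 1/2·1/4 + 1/2·1/2 = 3/8.
Similarly for Rh via the mother's Rh distribution: P(Rh-) = 3/4.
Independent loci: 3/8 × 3/4 = 9/32.

9/32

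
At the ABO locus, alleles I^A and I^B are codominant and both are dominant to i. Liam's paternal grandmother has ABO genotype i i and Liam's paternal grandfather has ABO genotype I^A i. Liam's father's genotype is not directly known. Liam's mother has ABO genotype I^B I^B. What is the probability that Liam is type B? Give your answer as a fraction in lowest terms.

3/4

Liam's father's ABO genotype from i i × I^A i: 1/2 I^A i, 1/2 i i.
Crossing each possibility with the mother I^B I^B and summing P(type B): 1/2·1/2 + 1/2·1 = 3/4.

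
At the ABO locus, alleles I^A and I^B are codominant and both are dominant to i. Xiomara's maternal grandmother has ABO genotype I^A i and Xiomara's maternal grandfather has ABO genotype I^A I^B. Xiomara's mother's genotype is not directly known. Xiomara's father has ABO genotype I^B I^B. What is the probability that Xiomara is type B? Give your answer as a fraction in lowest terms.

1/2

Xiomara's mother's ABO genotype from I^A i × I^A I^B: 1/4 I^A I^A, 1/4 I^A I^B, 1/4 I^A i, 1/4 I^B i.
Crossing each possibility with the father I^B I^B and summing P(type B): 1/4·0 + 1/4·1/2 + 1/4·1/2 + 1/4·1 = 1/2.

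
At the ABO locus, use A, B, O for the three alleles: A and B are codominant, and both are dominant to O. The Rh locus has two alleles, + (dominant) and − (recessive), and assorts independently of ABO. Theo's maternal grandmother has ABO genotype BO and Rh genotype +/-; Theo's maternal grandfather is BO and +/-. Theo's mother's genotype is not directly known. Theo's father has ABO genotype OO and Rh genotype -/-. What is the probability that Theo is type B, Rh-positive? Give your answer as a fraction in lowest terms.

1/4

Theo's mother's ABO genotype from BO × BO: 1/4 BB, 1/2 BO, 1/4 OO.
Crossing each possibility with the father OO and summing P(type B): 1/4·1 + 1/2·1/2 + 1/4·0 = 1/2.
Similarly for Rh via the mother's Rh distribution: P(Rh+) = 1/2.
Independent loci: 1/2 × 1/2 = 1/4.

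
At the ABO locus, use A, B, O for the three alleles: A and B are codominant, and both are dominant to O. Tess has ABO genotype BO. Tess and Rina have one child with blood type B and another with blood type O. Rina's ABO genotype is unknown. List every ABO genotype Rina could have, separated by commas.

AO, BO, OO

For each candidate genotype of Rina, check whether crossing it with BO can produce every observed child phenotype.
  AA → possible child types {A, AB} ✗
  AB → possible child types {A, B, AB} ✗
  AO → possible child types {O, A, B, AB} ✓
  BB → possible child types {B} ✗
  BO → possible child types {O, B} ✓
  OO → possible child types {O, B} ✓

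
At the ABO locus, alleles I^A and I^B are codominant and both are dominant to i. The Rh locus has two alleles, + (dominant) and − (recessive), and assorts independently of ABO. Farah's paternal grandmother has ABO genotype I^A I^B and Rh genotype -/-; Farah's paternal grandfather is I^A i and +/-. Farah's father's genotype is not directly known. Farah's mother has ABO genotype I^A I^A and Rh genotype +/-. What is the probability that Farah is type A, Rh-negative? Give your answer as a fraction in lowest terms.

9/32

Farah's father's ABO genotype from I^A I^B × I^A i: 1/4 I^A I^A, 1/4 I^A I^B, 1/4 I^A i, 1/4 I^B i.
Crossing each possibility with the mother I^A I^A and summing P(type A): 1/4·1 + 1/4·1/2 + 1/4·1 + 1/4·1/2 = 3/4.
Similarly for Rh via the father's Rh distribution: P(Rh-) = 3/8.
Independent loci: 3/4 × 3/8 = 9/32.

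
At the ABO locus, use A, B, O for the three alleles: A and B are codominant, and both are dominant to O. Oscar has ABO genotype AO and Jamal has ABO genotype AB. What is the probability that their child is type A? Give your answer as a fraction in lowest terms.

ABO cross AO × AB → offspring phenotypes: 1/2 A, 1/4 B, 1/4 AB.
So P(type A) = 1/2.

1/2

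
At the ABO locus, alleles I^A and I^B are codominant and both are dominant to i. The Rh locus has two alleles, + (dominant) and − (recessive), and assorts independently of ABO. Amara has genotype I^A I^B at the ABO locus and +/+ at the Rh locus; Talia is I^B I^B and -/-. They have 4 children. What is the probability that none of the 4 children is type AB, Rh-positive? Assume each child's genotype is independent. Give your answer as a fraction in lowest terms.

ABO cross I^A I^B × I^B I^B → 1/2 B, 1/2 AB.
Rh cross +/+ × -/- → 1 Rh+; so P(type AB, Rh-positive) = 1/2 × 1 = 1/2 per child.
P(not type AB, Rh-positive) = 1/2 for one child; (1/2)^4 = 1/16.

1/16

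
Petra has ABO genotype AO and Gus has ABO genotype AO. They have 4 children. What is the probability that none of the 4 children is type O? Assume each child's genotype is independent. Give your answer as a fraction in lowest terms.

ABO cross AO × AO → 1/4 O, 3/4 A.
So P(type O) = 1/4 per child.
P(not type O) = 3/4 for one child; (3/4)^4 = 81/256.

81/256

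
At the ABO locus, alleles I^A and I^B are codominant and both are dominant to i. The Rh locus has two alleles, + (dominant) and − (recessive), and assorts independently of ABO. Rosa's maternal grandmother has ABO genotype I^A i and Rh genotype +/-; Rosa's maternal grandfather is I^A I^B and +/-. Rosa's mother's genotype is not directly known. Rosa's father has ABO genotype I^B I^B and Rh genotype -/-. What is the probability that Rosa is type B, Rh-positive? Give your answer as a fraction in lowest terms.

1/4

Rosa's mother's ABO genotype from I^A i × I^A I^B: 1/4 I^A I^A, 1/4 I^A I^B, 1/4 I^A i, 1/4 I^B i.
Crossing each possibility with the father I^B I^B and summing P(type B): 1/4·0 + 1/4·1/2 + 1/4·1/2 + 1/4·1 = 1/2.
Similarly for Rh via the mother's Rh distribution: P(Rh+) = 1/2.
Independent loci: 1/2 × 1/2 = 1/4.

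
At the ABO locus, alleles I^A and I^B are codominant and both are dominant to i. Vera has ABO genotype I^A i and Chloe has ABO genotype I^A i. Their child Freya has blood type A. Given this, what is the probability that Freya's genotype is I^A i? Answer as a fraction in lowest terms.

2/3

Cross I^A i × I^A i → 1/4 I^A I^A, 1/2 I^A i, 1/4 i i.
Type-A genotypes among offspring: I^A I^A (1/4), I^A i (1/2); total 3/4.
P(I^A i | type A) = (1/2) / (3/4) = 2/3.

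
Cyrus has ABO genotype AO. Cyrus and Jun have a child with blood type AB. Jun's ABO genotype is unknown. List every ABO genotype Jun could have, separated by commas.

AB, BB, BO

For each candidate genotype of Jun, check whether crossing it with AO can produce every observed child phenotype.
  AA → possible child types {A} ✗
  AB → possible child types {A, B, AB} ✓
  AO → possible child types {O, A} ✗
  BB → possible child types {B, AB} ✓
  BO → possible child types {O, A, B, AB} ✓
  OO → possible child types {O, A} ✗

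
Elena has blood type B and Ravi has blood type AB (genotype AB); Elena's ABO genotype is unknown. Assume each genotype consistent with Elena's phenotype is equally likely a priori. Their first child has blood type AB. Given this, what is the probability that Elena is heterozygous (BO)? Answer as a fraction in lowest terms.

Possible genotypes: Elena ∈ {BB, BO}; Ravi ∈ {AB}.
Weight each parental genotype pair by prior × P(type-AB child):
  BB × AB: posterior weight 2/3.
  BO × AB: posterior weight 1/3.
Sum the posterior weight over pairs where Elena is BO: 1/3.

1/3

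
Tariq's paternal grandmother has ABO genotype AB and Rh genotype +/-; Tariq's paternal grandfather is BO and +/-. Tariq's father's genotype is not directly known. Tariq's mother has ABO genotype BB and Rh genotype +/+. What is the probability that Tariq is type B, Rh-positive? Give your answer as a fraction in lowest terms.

Tariq's father's ABO genotype from AB × BO: 1/4 AB, 1/4 AO, 1/4 BB, 1/4 BO.
Crossing each possibility with the mother BB and summing P(type B): 1/4·1/2 + 1/4·1/2 + 1/4·1 + 1/4·1 = 3/4.
Similarly for Rh via the father's Rh distribution: P(Rh+) = 1.
Independent loci: 3/4 × 1 = 3/4.

3/4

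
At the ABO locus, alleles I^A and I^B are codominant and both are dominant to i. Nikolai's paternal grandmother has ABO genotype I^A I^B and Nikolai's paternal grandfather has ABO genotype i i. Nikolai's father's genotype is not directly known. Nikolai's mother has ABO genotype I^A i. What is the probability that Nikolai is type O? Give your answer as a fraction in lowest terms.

Nikolai's father's ABO genotype from I^A I^B × i i: 1/2 I^A i, 1/2 I^B i.
Crossing each possibility with the mother I^A i and summing P(type O): 1/2·1/4 + 1/2·1/4 = 1/4.

1/4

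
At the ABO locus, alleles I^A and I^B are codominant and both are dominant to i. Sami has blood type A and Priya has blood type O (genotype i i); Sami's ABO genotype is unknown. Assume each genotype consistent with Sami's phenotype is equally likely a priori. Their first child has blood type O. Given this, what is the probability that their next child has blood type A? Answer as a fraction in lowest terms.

Possible genotypes: Sami ∈ {I^A I^A, I^A i}; Priya ∈ {i i}.
Weight each parental genotype pair by prior × P(type-O child):
  I^A i × i i: posterior weight 1; P(next child type A) = 1/2.
Weighted sum = 1/2.

1/2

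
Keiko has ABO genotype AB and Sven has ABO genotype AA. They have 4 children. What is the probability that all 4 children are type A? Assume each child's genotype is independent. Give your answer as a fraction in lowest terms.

ABO cross AB × AA → 1/2 A, 1/2 AB.
So P(type A) = 1/2 per child.
All 4 independent: (1/2)^4 = 1/16.

1/16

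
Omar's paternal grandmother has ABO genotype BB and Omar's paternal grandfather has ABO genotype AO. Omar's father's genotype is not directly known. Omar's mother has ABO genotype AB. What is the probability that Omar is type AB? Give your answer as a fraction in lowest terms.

3/8

Omar's father's ABO genotype from BB × AO: 1/2 AB, 1/2 BO.
Crossing each possibility with the mother AB and summing P(type AB): 1/2·1/2 + 1/2·1/4 = 3/8.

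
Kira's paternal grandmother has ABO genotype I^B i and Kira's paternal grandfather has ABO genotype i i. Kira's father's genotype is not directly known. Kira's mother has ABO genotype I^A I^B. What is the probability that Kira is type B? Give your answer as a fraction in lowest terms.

Kira's father's ABO genotype from I^B i × i i: 1/2 I^B i, 1/2 i i.
Crossing each possibility with the mother I^A I^B and summing P(type B): 1/2·1/2 + 1/2·1/2 = 1/2.

1/2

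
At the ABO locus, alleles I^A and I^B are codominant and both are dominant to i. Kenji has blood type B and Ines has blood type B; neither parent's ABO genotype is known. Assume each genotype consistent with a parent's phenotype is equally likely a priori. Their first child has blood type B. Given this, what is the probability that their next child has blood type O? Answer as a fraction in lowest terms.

Possible genotypes: Kenji ∈ {I^B I^B, I^B i}; Ines ∈ {I^B I^B, I^B i}.
Weight each parental genotype pair by prior × P(type-B child):
  I^B I^B × I^B I^B: posterior weight 4/15; P(next child type O) = 0.
  I^B I^B × I^B i: posterior weight 4/15; P(next child type O) = 0.
  I^B i × I^B I^B: posterior weight 4/15; P(next child type O) = 0.
  I^B i × I^B i: posterior weight 1/5; P(next child type O) = 1/4.
Weighted sum = 1/20.

1/20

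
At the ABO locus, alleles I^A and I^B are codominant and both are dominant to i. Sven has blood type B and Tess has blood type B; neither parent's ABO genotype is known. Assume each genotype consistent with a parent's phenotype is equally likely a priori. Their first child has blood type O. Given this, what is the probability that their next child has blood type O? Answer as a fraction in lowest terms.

1/4

Possible genotypes: Sven ∈ {I^B I^B, I^B i}; Tess ∈ {I^B I^B, I^B i}.
Weight each parental genotype pair by prior × P(type-O child):
  I^B i × I^B i: posterior weight 1; P(next child type O) = 1/4.
Weighted sum = 1/4.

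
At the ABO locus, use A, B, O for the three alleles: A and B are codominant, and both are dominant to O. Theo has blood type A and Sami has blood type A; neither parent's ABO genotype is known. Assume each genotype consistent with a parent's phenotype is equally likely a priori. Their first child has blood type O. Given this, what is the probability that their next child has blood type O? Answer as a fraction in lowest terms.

1/4

Possible genotypes: Theo ∈ {AA, AO}; Sami ∈ {AA, AO}.
Weight each parental genotype pair by prior × P(type-O child):
  AO × AO: posterior weight 1; P(next child type O) = 1/4.
Weighted sum = 1/4.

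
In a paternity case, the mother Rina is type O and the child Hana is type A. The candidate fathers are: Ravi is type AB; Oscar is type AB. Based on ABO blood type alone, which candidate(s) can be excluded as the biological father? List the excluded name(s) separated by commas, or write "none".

none

A candidate is excluded only if no genotype consistent with his phenotype could produce a type A child with a type O mother.
Every candidate has at least one consistent genotype combination, so none can be excluded.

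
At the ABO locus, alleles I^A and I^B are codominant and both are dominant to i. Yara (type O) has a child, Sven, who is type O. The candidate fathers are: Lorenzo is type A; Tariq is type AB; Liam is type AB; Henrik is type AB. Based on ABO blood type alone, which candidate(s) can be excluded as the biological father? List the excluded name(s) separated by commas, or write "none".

A candidate is excluded only if no genotype consistent with his phenotype could produce a type O child with a type O mother.
Tariq (type AB): no genotype consistent with that phenotype can produce a type-O child with a type-O mother.
Liam (type AB): no genotype consistent with that phenotype can produce a type-O child with a type-O mother.
Henrik (type AB): no genotype consistent with that phenotype can produce a type-O child with a type-O mother.

Tariq, Liam, Henrik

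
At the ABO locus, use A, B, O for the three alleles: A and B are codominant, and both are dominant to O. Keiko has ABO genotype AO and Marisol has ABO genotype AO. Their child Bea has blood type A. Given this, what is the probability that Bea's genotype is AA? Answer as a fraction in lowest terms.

1/3

Cross AO × AO → 1/4 AA, 1/2 AO, 1/4 OO.
Type-A genotypes among offspring: AA (1/4), AO (1/2); total 3/4.
P(AA | type A) = (1/4) / (3/4) = 1/3.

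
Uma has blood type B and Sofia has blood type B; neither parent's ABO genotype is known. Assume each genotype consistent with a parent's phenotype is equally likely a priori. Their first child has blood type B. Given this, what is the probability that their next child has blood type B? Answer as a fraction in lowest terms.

Possible genotypes: Uma ∈ {I^B I^B, I^B i}; Sofia ∈ {I^B I^B, I^B i}.
Weight each parental genotype pair by prior × P(type-B child):
  I^B I^B × I^B I^B: posterior weight 4/15; P(next child type B) = 1.
  I^B I^B × I^B i: posterior weight 4/15; P(next child type B) = 1.
  I^B i × I^B I^B: posterior weight 4/15; P(next child type B) = 1.
  I^B i × I^B i: posterior weight 1/5; P(next child type B) = 3/4.
Weighted sum = 19/20.

19/20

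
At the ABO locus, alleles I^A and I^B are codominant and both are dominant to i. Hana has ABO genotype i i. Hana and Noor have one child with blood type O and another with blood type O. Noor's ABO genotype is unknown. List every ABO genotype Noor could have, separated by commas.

For each candidate genotype of Noor, check whether crossing it with i i can produce every observed child phenotype.
  I^A I^A → possible child types {A} ✗
  I^A I^B → possible child types {A, B} ✗
  I^A i → possible child types {O, A} ✓
  I^B I^B → possible child types {B} ✗
  I^B i → possible child types {O, B} ✓
  i i → possible child types {O} ✓

I^A i, I^B i, i i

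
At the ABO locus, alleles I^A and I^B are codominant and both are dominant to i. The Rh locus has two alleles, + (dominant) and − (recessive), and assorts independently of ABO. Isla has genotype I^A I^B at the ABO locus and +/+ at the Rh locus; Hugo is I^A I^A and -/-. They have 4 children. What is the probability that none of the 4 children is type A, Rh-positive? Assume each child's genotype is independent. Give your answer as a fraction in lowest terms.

ABO cross I^A I^B × I^A I^A → 1/2 A, 1/2 AB.
Rh cross +/+ × -/- → 1 Rh+; so P(type A, Rh-positive) = 1/2 × 1 = 1/2 per child.
P(not type A, Rh-positive) = 1/2 for one child; (1/2)^4 = 1/16.

1/16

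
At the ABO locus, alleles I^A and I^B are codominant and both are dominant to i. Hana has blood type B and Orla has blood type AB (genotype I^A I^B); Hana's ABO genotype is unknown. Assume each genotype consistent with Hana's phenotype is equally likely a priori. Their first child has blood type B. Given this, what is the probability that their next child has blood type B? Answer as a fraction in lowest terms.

1/2

Possible genotypes: Hana ∈ {I^B I^B, I^B i}; Orla ∈ {I^A I^B}.
Weight each parental genotype pair by prior × P(type-B child):
  I^B I^B × I^A I^B: posterior weight 1/2; P(next child type B) = 1/2.
  I^B i × I^A I^B: posterior weight 1/2; P(next child type B) = 1/2.
Weighted sum = 1/2.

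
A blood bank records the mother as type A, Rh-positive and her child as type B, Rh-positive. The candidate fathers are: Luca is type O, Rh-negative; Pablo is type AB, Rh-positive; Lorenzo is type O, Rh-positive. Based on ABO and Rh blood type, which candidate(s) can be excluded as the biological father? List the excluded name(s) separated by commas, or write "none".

A candidate is excluded only if no genotype consistent with his phenotype could produce a type B, Rh-positive child with a type A, Rh-positive mother.
Luca (type O, Rh-): no genotype consistent with that phenotype can produce a type-B Rh+ child with a type-A mother.
Lorenzo (type O, Rh+): no genotype consistent with that phenotype can produce a type-B Rh+ child with a type-A mother.

Luca, Lorenzo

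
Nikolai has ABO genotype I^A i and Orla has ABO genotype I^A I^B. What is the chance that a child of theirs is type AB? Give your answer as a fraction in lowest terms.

1/4

ABO cross I^A i × I^A I^B → offspring phenotypes: 1/2 A, 1/4 B, 1/4 AB.
So P(type AB) = 1/4.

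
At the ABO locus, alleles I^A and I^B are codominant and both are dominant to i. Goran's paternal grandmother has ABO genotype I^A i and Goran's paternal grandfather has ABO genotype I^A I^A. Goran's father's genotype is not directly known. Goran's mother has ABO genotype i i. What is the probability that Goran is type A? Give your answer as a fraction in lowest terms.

3/4

Goran's father's ABO genotype from I^A i × I^A I^A: 1/2 I^A I^A, 1/2 I^A i.
Crossing each possibility with the mother i i and summing P(type A): 1/2·1 + 1/2·1/2 = 3/4.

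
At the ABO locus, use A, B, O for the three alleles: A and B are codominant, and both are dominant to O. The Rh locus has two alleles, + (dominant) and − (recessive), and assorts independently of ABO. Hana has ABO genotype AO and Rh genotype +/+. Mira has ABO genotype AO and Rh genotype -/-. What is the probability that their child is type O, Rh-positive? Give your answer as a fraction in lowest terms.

1/4

ABO cross AO × AO → offspring phenotypes: 1/4 O, 3/4 A.
Rh cross +/+ × -/- → 1 Rh+.
Independent loci: P(type O, Rh-positive) = 1/4 × 1 = 1/4.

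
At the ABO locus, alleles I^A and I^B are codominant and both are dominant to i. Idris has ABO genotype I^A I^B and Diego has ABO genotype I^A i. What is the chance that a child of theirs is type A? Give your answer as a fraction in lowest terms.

1/2

ABO cross I^A I^B × I^A i → offspring phenotypes: 1/2 A, 1/4 B, 1/4 AB.
So P(type A) = 1/2.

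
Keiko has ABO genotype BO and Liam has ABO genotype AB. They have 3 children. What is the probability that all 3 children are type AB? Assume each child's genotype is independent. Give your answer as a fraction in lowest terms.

1/64

ABO cross BO × AB → 1/4 A, 1/2 B, 1/4 AB.
So P(type AB) = 1/4 per child.
All 3 independent: (1/4)^3 = 1/64.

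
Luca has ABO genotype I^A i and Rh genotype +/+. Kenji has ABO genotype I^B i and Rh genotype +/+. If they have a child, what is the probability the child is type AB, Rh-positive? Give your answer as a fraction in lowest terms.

ABO cross I^A i × I^B i → offspring phenotypes: 1/4 O, 1/4 A, 1/4 B, 1/4 AB.
Rh cross +/+ × +/+ → 1 Rh+.
Independent loci: P(type AB, Rh-positive) = 1/4 × 1 = 1/4.

1/4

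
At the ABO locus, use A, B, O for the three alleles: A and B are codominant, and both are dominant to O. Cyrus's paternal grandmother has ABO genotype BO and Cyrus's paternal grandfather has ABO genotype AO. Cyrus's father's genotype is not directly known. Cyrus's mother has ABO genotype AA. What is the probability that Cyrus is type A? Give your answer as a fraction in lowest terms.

3/4

Cyrus's father's ABO genotype from BO × AO: 1/4 AB, 1/4 AO, 1/4 BO, 1/4 OO.
Crossing each possibility with the mother AA and summing P(type A): 1/4·1/2 + 1/4·1 + 1/4·1/2 + 1/4·1 = 3/4.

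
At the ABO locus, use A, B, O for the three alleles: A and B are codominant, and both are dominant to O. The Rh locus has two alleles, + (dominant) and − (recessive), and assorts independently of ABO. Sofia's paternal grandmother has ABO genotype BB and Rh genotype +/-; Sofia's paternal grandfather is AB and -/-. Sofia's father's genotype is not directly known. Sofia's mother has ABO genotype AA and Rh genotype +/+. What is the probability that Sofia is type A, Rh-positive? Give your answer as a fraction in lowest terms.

1/4

Sofia's father's ABO genotype from BB × AB: 1/2 AB, 1/2 BB.
Crossing each possibility with the mother AA and summing P(type A): 1/2·1/2 + 1/2·0 = 1/4.
Similarly for Rh via the father's Rh distribution: P(Rh+) = 1.
Independent loci: 1/4 × 1 = 1/4.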